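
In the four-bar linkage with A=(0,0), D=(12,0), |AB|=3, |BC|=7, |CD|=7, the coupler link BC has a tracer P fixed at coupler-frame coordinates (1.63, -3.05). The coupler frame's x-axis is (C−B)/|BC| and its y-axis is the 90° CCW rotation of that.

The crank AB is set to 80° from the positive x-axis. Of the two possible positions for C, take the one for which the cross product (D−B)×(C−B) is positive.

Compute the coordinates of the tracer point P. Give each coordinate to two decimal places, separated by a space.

A=(0,0), D=(12.00,0)
B = A + 3.00·(cos80°, sin80°) = (0.5209, 2.9544)
|BD| = 11.8532
circle(B,7.00) ∩ circle(D,7.00): a=5.9266, h=3.7250
  candidates: C₊=(7.1889,5.0847) cross=44.153; C₋=(5.3320,-2.1302) cross=-44.153
  mode + wants cross > 0 → take C=(7.1889,5.0847) (cross=44.153)
ex = (C−B)/|BC| = (0.9526,0.3043); ey = (-0.3043,0.9526)
P = B + 1.63·ex + -3.05·ey = (3.0018,0.5451)

3.00 0.55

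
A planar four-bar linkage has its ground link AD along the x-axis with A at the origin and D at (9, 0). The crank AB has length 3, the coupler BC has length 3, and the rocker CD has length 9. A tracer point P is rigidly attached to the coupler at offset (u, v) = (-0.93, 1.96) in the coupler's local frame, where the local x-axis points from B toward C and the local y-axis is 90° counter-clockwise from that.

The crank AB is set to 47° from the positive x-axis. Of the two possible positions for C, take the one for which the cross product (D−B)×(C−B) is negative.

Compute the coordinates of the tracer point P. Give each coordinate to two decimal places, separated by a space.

4.11 1.54

A=(0,0), D=(9.00,0)
B = A + 3.00·(cos47°, sin47°) = (2.0460, 2.1941)
|BD| = 7.2919
circle(B,3.00) ∩ circle(D,9.00): a=-1.2910, h=2.7080
  candidates: C₊=(1.6296,5.1650) cross=19.747; C₋=(0.0000,-0.0000) cross=-19.747
  mode - wants cross < 0 → take C=(0.0000,-0.0000) (cross=-19.747)
ex = (C−B)/|BC| = (-0.6820,-0.7314); ey = (0.7314,-0.6820)
P = B + -0.93·ex + 1.96·ey = (4.1137,1.5375)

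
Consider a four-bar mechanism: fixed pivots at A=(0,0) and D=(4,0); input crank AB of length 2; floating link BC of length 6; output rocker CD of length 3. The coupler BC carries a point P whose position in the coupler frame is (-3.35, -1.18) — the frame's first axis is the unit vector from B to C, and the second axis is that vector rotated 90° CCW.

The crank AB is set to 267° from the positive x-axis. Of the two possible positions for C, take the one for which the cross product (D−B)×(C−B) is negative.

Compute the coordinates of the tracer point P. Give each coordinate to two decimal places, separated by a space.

A=(0,0), D=(4.00,0)
B = A + 2.00·(cos267°, sin267°) = (-0.1047, -1.9973)
|BD| = 4.5648
circle(B,6.00) ∩ circle(D,3.00): a=5.2398, h=2.9231
  candidates: C₊=(3.3280,2.9238) cross=13.343; C₋=(5.8859,-2.3331) cross=-13.343
  mode - wants cross < 0 → take C=(5.8859,-2.3331) (cross=-13.343)
ex = (C−B)/|BC| = (0.9984,-0.0560); ey = (0.0560,0.9984)
P = B + -3.35·ex + -1.18·ey = (-3.5155,-2.9879)

-3.52 -2.99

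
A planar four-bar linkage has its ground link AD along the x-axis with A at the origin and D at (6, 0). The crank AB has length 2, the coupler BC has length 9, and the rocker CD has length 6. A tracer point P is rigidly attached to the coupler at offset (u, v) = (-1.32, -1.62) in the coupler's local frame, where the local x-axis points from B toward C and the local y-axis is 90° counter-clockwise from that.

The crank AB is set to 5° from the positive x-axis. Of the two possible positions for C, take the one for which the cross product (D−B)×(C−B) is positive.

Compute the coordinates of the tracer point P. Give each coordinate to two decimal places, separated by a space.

A=(0,0), D=(6.00,0)
B = A + 2.00·(cos5°, sin5°) = (1.9924, 0.1743)
|BD| = 4.0114
circle(B,9.00) ∩ circle(D,6.00): a=7.6147, h=4.7975
  candidates: C₊=(9.8084,4.6364) cross=19.245; C₋=(9.3914,-4.9496) cross=-19.245
  mode + wants cross > 0 → take C=(9.8084,4.6364) (cross=19.245)
ex = (C−B)/|BC| = (0.8684,0.4958); ey = (-0.4958,0.8684)
P = B + -1.32·ex + -1.62·ey = (1.6492,-1.8870)

1.65 -1.89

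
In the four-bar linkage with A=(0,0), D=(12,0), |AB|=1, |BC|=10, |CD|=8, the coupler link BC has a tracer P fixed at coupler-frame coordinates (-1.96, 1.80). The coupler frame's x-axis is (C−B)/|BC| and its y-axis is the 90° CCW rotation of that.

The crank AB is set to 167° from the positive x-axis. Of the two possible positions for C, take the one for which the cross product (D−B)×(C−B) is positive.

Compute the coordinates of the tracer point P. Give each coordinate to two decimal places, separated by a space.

A=(0,0), D=(12.00,0)
B = A + 1.00·(cos167°, sin167°) = (-0.9744, 0.2250)
|BD| = 12.9763
circle(B,10.00) ∩ circle(D,8.00): a=7.8753, h=6.1628
  candidates: C₊=(7.0066,6.2503) cross=79.970; C₋=(6.7929,-6.0734) cross=-79.970
  mode + wants cross > 0 → take C=(7.0066,6.2503) (cross=79.970)
ex = (C−B)/|BC| = (0.7981,0.6025); ey = (-0.6025,0.7981)
P = B + -1.96·ex + 1.80·ey = (-3.6232,0.4806)

-3.62 0.48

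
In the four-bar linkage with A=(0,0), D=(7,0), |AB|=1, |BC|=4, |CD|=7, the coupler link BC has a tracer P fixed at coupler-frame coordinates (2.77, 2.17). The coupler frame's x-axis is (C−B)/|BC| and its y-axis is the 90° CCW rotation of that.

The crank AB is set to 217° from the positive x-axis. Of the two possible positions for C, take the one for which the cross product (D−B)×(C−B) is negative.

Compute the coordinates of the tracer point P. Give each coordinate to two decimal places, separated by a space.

A=(0,0), D=(7.00,0)
B = A + 1.00·(cos217°, sin217°) = (-0.7986, -0.6018)
|BD| = 7.8218
circle(B,4.00) ∩ circle(D,7.00): a=1.8014, h=3.5714
  candidates: C₊=(0.7227,3.0976) cross=27.935; C₋=(1.2722,-4.0240) cross=-27.935
  mode - wants cross < 0 → take C=(1.2722,-4.0240) (cross=-27.935)
ex = (C−B)/|BC| = (0.5177,-0.8556); ey = (0.8556,0.5177)
P = B + 2.77·ex + 2.17·ey = (2.4920,-1.8482)

2.49 -1.85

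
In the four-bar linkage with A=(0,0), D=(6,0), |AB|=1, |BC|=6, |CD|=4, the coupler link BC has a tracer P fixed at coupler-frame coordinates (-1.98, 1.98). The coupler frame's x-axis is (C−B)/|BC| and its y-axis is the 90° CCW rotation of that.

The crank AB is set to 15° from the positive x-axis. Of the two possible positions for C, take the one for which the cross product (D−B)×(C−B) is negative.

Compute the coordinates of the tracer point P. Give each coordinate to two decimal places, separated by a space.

A=(0,0), D=(6.00,0)
B = A + 1.00·(cos15°, sin15°) = (0.9659, 0.2588)
|BD| = 5.0407
circle(B,6.00) ∩ circle(D,4.00): a=4.5042, h=3.9639
  candidates: C₊=(5.6677,3.9862) cross=19.981; C₋=(5.2607,-3.9311) cross=-19.981
  mode - wants cross < 0 → take C=(5.2607,-3.9311) (cross=-19.981)
ex = (C−B)/|BC| = (0.7158,-0.6983); ey = (0.6983,0.7158)
P = B + -1.98·ex + 1.98·ey = (0.9313,3.0587)

0.93 3.06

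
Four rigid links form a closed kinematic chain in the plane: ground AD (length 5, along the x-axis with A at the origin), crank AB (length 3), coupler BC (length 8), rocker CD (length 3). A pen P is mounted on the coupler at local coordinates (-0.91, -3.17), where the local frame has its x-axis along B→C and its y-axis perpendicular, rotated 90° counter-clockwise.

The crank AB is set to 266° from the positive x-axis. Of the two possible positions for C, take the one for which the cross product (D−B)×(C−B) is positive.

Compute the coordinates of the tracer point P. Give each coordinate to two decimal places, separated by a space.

A=(0,0), D=(5.00,0)
B = A + 3.00·(cos266°, sin266°) = (-0.2093, -2.9927)
|BD| = 6.0077
circle(B,8.00) ∩ circle(D,3.00): a=7.5813, h=2.5542
  candidates: C₊=(5.0921,2.9986) cross=15.345; C₋=(7.6368,-1.4309) cross=-15.345
  mode + wants cross > 0 → take C=(5.0921,2.9986) (cross=15.345)
ex = (C−B)/|BC| = (0.6627,0.7489); ey = (-0.7489,0.6627)
P = B + -0.91·ex + -3.17·ey = (1.5617,-5.7749)

1.56 -5.77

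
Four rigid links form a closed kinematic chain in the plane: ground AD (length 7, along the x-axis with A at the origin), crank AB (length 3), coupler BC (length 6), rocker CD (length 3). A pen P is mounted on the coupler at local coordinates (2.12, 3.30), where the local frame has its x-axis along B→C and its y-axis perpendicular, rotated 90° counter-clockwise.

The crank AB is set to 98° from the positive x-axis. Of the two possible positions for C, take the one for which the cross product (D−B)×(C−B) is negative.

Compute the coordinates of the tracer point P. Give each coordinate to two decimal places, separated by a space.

A=(0,0), D=(7.00,0)
B = A + 3.00·(cos98°, sin98°) = (-0.4175, 2.9708)
|BD| = 7.9903
circle(B,6.00) ∩ circle(D,3.00): a=5.6847, h=1.9194
  candidates: C₊=(5.5733,2.6390) cross=15.337; C₋=(4.1460,-0.9246) cross=-15.337
  mode - wants cross < 0 → take C=(4.1460,-0.9246) (cross=-15.337)
ex = (C−B)/|BC| = (0.7606,-0.6492); ey = (0.6492,0.7606)
P = B + 2.12·ex + 3.30·ey = (3.3374,4.1044)

3.34 4.10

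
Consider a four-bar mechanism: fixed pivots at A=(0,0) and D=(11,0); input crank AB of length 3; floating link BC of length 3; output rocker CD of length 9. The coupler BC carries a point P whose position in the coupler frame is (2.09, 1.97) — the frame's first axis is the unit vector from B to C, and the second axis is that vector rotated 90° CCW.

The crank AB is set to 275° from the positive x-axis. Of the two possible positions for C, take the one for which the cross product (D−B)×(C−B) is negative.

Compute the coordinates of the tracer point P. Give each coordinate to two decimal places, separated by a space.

2.96 -2.00

A=(0,0), D=(11.00,0)
B = A + 3.00·(cos275°, sin275°) = (0.2615, -2.9886)
|BD| = 11.1466
circle(B,3.00) ∩ circle(D,9.00): a=2.3437, h=1.8728
  candidates: C₊=(2.0172,-0.5560) cross=20.875; C₋=(3.0214,-4.1644) cross=-20.875
  mode - wants cross < 0 → take C=(3.0214,-4.1644) (cross=-20.875)
ex = (C−B)/|BC| = (0.9200,-0.3919); ey = (0.3919,0.9200)
P = B + 2.09·ex + 1.97·ey = (2.9564,-1.9954)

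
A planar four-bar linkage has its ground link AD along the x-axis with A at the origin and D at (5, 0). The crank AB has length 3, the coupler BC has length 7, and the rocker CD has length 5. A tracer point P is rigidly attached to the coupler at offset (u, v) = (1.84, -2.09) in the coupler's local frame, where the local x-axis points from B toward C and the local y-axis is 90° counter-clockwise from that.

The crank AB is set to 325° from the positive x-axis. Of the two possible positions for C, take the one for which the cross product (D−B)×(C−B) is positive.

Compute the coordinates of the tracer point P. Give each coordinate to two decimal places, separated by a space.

A=(0,0), D=(5.00,0)
B = A + 3.00·(cos325°, sin325°) = (2.4575, -1.7207)
|BD| = 3.0701
circle(B,7.00) ∩ circle(D,5.00): a=5.4437, h=4.4007
  candidates: C₊=(4.4993,4.9749) cross=13.510; C₋=(9.4323,-2.3141) cross=-13.510
  mode + wants cross > 0 → take C=(4.4993,4.9749) (cross=13.510)
ex = (C−B)/|BC| = (0.2917,0.9565); ey = (-0.9565,0.2917)
P = B + 1.84·ex + -2.09·ey = (4.9933,-0.5704)

4.99 -0.57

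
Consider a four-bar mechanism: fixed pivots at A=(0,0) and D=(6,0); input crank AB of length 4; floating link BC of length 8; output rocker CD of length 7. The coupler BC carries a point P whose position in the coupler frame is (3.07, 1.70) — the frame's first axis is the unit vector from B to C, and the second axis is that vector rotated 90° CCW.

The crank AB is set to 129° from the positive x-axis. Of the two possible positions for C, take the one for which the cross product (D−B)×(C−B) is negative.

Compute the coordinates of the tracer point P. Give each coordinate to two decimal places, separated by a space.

0.21 0.90

A=(0,0), D=(6.00,0)
B = A + 4.00·(cos129°, sin129°) = (-2.5173, 3.1086)
|BD| = 9.0668
circle(B,8.00) ∩ circle(D,7.00): a=5.3606, h=5.9383
  candidates: C₊=(4.5544,6.8491) cross=53.842; C₋=(0.4824,-4.3077) cross=-53.842
  mode - wants cross < 0 → take C=(0.4824,-4.3077) (cross=-53.842)
ex = (C−B)/|BC| = (0.3750,-0.9270); ey = (0.9270,0.3750)
P = B + 3.07·ex + 1.70·ey = (0.2098,0.9000)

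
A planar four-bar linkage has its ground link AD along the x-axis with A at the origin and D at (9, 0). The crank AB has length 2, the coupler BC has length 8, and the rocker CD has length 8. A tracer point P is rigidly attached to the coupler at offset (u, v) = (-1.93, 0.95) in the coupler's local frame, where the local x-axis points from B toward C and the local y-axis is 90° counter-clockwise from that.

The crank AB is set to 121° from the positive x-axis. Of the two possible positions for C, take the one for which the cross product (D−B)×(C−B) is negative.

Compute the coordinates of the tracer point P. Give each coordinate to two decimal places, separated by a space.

A=(0,0), D=(9.00,0)
B = A + 2.00·(cos121°, sin121°) = (-1.0301, 1.7143)
|BD| = 10.1755
circle(B,8.00) ∩ circle(D,8.00): a=5.0878, h=6.1737
  candidates: C₊=(5.0251,6.9426) cross=62.821; C₋=(2.9448,-5.2283) cross=-62.821
  mode - wants cross < 0 → take C=(2.9448,-5.2283) (cross=-62.821)
ex = (C−B)/|BC| = (0.4969,-0.8678); ey = (0.8678,0.4969)
P = B + -1.93·ex + 0.95·ey = (-1.1646,3.8613)

-1.16 3.86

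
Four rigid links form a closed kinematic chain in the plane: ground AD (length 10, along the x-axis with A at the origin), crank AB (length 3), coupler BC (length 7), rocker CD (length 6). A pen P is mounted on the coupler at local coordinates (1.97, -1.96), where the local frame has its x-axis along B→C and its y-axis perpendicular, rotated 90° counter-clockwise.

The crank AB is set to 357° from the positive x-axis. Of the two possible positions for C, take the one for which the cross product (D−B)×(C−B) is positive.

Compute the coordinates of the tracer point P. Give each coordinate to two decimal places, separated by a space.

A=(0,0), D=(10.00,0)
B = A + 3.00·(cos357°, sin357°) = (2.9959, -0.1570)
|BD| = 7.0059
circle(B,7.00) ∩ circle(D,6.00): a=4.4307, h=5.4193
  candidates: C₊=(7.3041,5.3602) cross=37.967; C₋=(7.5470,-5.4756) cross=-37.967
  mode + wants cross > 0 → take C=(7.3041,5.3602) (cross=37.967)
ex = (C−B)/|BC| = (0.6155,0.7882); ey = (-0.7882,0.6155)
P = B + 1.97·ex + -1.96·ey = (5.7532,0.1894)

5.75 0.19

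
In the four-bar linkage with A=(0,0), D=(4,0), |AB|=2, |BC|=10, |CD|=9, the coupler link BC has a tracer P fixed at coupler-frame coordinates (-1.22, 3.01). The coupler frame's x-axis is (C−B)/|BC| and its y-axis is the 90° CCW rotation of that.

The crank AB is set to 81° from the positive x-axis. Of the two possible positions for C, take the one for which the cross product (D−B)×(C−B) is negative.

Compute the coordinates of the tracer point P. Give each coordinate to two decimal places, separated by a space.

3.37 3.07

A=(0,0), D=(4.00,0)
B = A + 2.00·(cos81°, sin81°) = (0.3129, 1.9754)
|BD| = 4.1829
circle(B,10.00) ∩ circle(D,9.00): a=4.3626, h=8.9982
  candidates: C₊=(8.4077,7.8468) cross=37.639; C₋=(-0.0910,-8.0165) cross=-37.639
  mode - wants cross < 0 → take C=(-0.0910,-8.0165) (cross=-37.639)
ex = (C−B)/|BC| = (-0.0404,-0.9992); ey = (0.9992,-0.0404)
P = B + -1.22·ex + 3.01·ey = (3.3697,3.0728)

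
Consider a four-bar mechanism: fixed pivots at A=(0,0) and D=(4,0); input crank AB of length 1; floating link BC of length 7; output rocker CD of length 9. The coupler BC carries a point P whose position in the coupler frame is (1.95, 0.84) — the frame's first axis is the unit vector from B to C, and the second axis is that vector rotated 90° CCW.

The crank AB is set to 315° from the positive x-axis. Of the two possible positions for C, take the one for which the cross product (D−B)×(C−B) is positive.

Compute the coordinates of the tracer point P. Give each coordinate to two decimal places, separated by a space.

-1.16 0.31

A=(0,0), D=(4.00,0)
B = A + 1.00·(cos315°, sin315°) = (0.7071, -0.7071)
|BD| = 3.3680
circle(B,7.00) ∩ circle(D,9.00): a=-3.0667, h=6.2925
  candidates: C₊=(-3.6123,4.8013) cross=21.193; C₋=(-0.9701,-7.5032) cross=-21.193
  mode + wants cross > 0 → take C=(-3.6123,4.8013) (cross=21.193)
ex = (C−B)/|BC| = (-0.6171,0.7869); ey = (-0.7869,-0.6171)
P = B + 1.95·ex + 0.84·ey = (-1.1572,0.3090)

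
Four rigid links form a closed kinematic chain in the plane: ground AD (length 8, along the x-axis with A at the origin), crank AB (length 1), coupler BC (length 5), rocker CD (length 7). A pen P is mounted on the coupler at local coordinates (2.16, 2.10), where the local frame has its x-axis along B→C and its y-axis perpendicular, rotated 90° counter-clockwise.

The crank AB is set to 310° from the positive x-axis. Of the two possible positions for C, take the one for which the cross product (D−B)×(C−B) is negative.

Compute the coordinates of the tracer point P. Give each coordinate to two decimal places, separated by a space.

A=(0,0), D=(8.00,0)
B = A + 1.00·(cos310°, sin310°) = (0.6428, -0.7660)
|BD| = 7.3970
circle(B,5.00) ∩ circle(D,7.00): a=2.0762, h=4.5486
  candidates: C₊=(2.2368,3.9731) cross=33.646; C₋=(3.1789,-5.0751) cross=-33.646
  mode - wants cross < 0 → take C=(3.1789,-5.0751) (cross=-33.646)
ex = (C−B)/|BC| = (0.5072,-0.8618); ey = (0.8618,0.5072)
P = B + 2.16·ex + 2.10·ey = (3.5482,-1.5624)

3.55 -1.56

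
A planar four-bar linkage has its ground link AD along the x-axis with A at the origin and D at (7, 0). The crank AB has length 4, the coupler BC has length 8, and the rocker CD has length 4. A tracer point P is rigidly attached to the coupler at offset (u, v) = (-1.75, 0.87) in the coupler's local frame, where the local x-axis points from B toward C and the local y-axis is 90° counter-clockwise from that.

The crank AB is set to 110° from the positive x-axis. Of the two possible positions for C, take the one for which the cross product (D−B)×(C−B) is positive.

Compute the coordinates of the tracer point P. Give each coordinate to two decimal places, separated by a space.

-3.14 4.58

A=(0,0), D=(7.00,0)
B = A + 4.00·(cos110°, sin110°) = (-1.3681, 3.7588)
|BD| = 9.1735
circle(B,8.00) ∩ circle(D,4.00): a=7.2030, h=3.4810
  candidates: C₊=(6.6288,3.9827) cross=31.933; C₋=(3.7762,-2.3679) cross=-31.933
  mode + wants cross > 0 → take C=(6.6288,3.9827) (cross=31.933)
ex = (C−B)/|BC| = (0.9996,0.0280); ey = (-0.0280,0.9996)
P = B + -1.75·ex + 0.87·ey = (-3.1418,4.5794)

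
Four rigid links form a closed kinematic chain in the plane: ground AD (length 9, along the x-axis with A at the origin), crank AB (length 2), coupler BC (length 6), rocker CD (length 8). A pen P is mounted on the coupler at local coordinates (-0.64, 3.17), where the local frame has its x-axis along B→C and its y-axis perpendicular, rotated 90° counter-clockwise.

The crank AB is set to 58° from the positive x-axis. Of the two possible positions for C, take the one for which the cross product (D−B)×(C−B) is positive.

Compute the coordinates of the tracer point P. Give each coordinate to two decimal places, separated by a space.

A=(0,0), D=(9.00,0)
B = A + 2.00·(cos58°, sin58°) = (1.0598, 1.6961)
|BD| = 8.1193
circle(B,6.00) ∩ circle(D,8.00): a=2.3354, h=5.5269
  candidates: C₊=(4.4982,6.6132) cross=44.874; C₋=(2.1891,-4.1967) cross=-44.874
  mode + wants cross > 0 → take C=(4.4982,6.6132) (cross=44.874)
ex = (C−B)/|BC| = (0.5731,0.8195); ey = (-0.8195,0.5731)
P = B + -0.64·ex + 3.17·ey = (-1.9048,2.9882)

-1.90 2.99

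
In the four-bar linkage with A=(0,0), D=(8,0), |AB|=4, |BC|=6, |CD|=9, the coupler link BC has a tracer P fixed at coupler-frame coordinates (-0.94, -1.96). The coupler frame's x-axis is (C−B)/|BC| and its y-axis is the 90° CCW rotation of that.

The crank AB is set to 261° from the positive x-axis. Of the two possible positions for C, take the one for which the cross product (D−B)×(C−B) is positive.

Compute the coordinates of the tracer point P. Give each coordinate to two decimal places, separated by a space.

A=(0,0), D=(8.00,0)
B = A + 4.00·(cos261°, sin261°) = (-0.6257, -3.9508)
|BD| = 9.4875
circle(B,6.00) ∩ circle(D,9.00): a=2.3722, h=5.5112
  candidates: C₊=(-0.7640,2.0477) cross=52.287; C₋=(3.8259,-7.9735) cross=-52.287
  mode + wants cross > 0 → take C=(-0.7640,2.0477) (cross=52.287)
ex = (C−B)/|BC| = (-0.0230,0.9997); ey = (-0.9997,-0.0230)
P = B + -0.94·ex + -1.96·ey = (1.3554,-4.8453)

1.36 -4.85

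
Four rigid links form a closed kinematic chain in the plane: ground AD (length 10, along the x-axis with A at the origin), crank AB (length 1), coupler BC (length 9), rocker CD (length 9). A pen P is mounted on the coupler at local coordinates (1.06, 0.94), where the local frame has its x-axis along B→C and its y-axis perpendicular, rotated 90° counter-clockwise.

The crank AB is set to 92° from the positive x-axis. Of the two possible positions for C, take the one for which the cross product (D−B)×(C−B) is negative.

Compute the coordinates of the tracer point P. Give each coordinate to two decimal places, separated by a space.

1.30 0.51

A=(0,0), D=(10.00,0)
B = A + 1.00·(cos92°, sin92°) = (-0.0349, 0.9994)
|BD| = 10.0845
circle(B,9.00) ∩ circle(D,9.00): a=5.0423, h=7.4549
  candidates: C₊=(5.7213,7.9179) cross=75.179; C₋=(4.2438,-6.9185) cross=-75.179
  mode - wants cross < 0 → take C=(4.2438,-6.9185) (cross=-75.179)
ex = (C−B)/|BC| = (0.4754,-0.8798); ey = (0.8798,0.4754)
P = B + 1.06·ex + 0.94·ey = (1.2960,0.5137)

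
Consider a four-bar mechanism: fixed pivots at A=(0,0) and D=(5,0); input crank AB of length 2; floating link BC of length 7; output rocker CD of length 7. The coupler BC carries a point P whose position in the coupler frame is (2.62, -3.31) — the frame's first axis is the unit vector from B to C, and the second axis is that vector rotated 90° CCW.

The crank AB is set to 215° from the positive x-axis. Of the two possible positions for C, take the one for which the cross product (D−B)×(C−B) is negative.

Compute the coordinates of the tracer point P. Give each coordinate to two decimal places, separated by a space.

-2.59 -5.26

A=(0,0), D=(5.00,0)
B = A + 2.00·(cos215°, sin215°) = (-1.6383, -1.1472)
|BD| = 6.7367
circle(B,7.00) ∩ circle(D,7.00): a=3.3683, h=6.1363
  candidates: C₊=(0.6359,5.4731) cross=41.338; C₋=(2.7258,-6.6203) cross=-41.338
  mode - wants cross < 0 → take C=(2.7258,-6.6203) (cross=-41.338)
ex = (C−B)/|BC| = (0.6234,-0.7819); ey = (0.7819,0.6234)
P = B + 2.62·ex + -3.31·ey = (-2.5929,-5.2592)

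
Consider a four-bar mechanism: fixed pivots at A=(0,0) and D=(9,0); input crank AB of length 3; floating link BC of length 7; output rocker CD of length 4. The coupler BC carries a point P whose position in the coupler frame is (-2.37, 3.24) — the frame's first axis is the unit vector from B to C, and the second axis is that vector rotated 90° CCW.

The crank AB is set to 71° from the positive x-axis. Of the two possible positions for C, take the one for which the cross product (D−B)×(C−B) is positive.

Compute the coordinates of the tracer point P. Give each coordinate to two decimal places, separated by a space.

A=(0,0), D=(9.00,0)
B = A + 3.00·(cos71°, sin71°) = (0.9767, 2.8366)
|BD| = 8.5100
circle(B,7.00) ∩ circle(D,4.00): a=6.1939, h=3.2613
  candidates: C₊=(7.9034,3.8468) cross=27.753; C₋=(5.7293,-2.3028) cross=-27.753
  mode + wants cross > 0 → take C=(7.9034,3.8468) (cross=27.753)
ex = (C−B)/|BC| = (0.9895,0.1443); ey = (-0.1443,0.9895)
P = B + -2.37·ex + 3.24·ey = (-1.8361,5.7006)

-1.84 5.70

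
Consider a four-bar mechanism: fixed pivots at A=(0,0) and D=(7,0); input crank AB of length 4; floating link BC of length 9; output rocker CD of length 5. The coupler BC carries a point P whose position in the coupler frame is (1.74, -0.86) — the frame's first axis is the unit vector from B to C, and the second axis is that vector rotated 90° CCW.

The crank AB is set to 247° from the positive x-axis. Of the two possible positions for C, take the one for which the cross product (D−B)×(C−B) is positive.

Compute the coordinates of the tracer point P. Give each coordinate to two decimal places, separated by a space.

A=(0,0), D=(7.00,0)
B = A + 4.00·(cos247°, sin247°) = (-1.5629, -3.6820)
|BD| = 9.3210
circle(B,9.00) ∩ circle(D,5.00): a=7.6645, h=4.7176
  candidates: C₊=(3.6146,3.6796) cross=43.973; C₋=(7.3418,-4.9883) cross=-43.973
  mode + wants cross > 0 → take C=(3.6146,3.6796) (cross=43.973)
ex = (C−B)/|BC| = (0.5753,0.8180); ey = (-0.8180,0.5753)
P = B + 1.74·ex + -0.86·ey = (0.1415,-2.7535)

0.14 -2.75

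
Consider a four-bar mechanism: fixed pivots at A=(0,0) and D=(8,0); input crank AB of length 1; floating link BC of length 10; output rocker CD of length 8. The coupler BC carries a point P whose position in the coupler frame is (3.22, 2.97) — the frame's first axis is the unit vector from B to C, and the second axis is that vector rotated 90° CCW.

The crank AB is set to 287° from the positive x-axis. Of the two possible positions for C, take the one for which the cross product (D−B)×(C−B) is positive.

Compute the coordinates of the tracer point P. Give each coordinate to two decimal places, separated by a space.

-0.58 3.34

A=(0,0), D=(8.00,0)
B = A + 1.00·(cos287°, sin287°) = (0.2924, -0.9563)
|BD| = 7.7667
circle(B,10.00) ∩ circle(D,8.00): a=6.2009, h=7.8453
  candidates: C₊=(5.4802,7.5928) cross=60.932; C₋=(7.4121,-7.9784) cross=-60.932
  mode + wants cross > 0 → take C=(5.4802,7.5928) (cross=60.932)
ex = (C−B)/|BC| = (0.5188,0.8549); ey = (-0.8549,0.5188)
P = B + 3.22·ex + 2.97·ey = (-0.5762,3.3373)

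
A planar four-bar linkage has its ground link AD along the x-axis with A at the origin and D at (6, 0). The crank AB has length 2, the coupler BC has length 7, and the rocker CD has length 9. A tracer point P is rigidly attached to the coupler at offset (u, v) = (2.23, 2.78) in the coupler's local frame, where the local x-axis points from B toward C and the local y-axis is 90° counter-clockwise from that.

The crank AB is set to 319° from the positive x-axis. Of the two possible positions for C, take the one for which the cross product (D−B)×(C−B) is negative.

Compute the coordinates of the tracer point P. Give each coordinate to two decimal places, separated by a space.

A=(0,0), D=(6.00,0)
B = A + 2.00·(cos319°, sin319°) = (1.5094, -1.3121)
|BD| = 4.6784
circle(B,7.00) ∩ circle(D,9.00): a=-1.0808, h=6.9161
  candidates: C₊=(-1.4678,5.0232) cross=32.356; C₋=(2.4117,-8.2537) cross=-32.356
  mode - wants cross < 0 → take C=(2.4117,-8.2537) (cross=-32.356)
ex = (C−B)/|BC| = (0.1289,-0.9917); ey = (0.9917,0.1289)
P = B + 2.23·ex + 2.78·ey = (4.5537,-3.1652)

4.55 -3.17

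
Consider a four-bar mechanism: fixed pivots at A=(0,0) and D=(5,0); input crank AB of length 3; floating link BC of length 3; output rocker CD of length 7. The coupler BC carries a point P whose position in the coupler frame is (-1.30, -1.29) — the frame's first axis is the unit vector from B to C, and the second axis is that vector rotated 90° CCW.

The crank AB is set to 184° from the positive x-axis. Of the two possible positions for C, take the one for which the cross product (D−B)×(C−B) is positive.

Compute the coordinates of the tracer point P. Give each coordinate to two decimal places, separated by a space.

A=(0,0), D=(5.00,0)
B = A + 3.00·(cos184°, sin184°) = (-2.9927, -0.2093)
|BD| = 7.9954
circle(B,3.00) ∩ circle(D,7.00): a=1.4963, h=2.6002
  candidates: C₊=(-1.5650,2.4292) cross=20.790; C₋=(-1.4289,-2.7694) cross=-20.790
  mode + wants cross > 0 → take C=(-1.5650,2.4292) (cross=20.790)
ex = (C−B)/|BC| = (0.4759,0.8795); ey = (-0.8795,0.4759)
P = B + -1.30·ex + -1.29·ey = (-2.4768,-1.9665)

-2.48 -1.97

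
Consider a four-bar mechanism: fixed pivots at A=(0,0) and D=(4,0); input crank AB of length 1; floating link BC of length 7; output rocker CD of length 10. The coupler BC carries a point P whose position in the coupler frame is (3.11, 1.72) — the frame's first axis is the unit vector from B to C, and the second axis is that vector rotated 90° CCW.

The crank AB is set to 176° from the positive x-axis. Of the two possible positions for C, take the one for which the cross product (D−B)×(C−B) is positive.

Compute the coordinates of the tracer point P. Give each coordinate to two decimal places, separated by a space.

-3.72 2.36

A=(0,0), D=(4.00,0)
B = A + 1.00·(cos176°, sin176°) = (-0.9976, 0.0698)
|BD| = 4.9981
circle(B,7.00) ∩ circle(D,10.00): a=-2.6030, h=6.4980
  candidates: C₊=(-3.5096,6.6035) cross=32.478; C₋=(-3.6910,-6.3913) cross=-32.478
  mode + wants cross > 0 → take C=(-3.5096,6.6035) (cross=32.478)
ex = (C−B)/|BC| = (-0.3589,0.9334); ey = (-0.9334,-0.3589)
P = B + 3.11·ex + 1.72·ey = (-3.7191,2.3554)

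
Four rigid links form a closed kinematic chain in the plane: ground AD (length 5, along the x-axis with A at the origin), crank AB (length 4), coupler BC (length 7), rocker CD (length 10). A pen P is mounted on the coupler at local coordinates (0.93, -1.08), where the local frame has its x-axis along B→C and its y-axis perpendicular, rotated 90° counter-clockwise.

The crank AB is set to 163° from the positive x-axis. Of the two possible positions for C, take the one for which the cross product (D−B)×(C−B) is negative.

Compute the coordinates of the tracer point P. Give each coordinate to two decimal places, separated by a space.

A=(0,0), D=(5.00,0)
B = A + 4.00·(cos163°, sin163°) = (-3.8252, 1.1695)
|BD| = 8.9024
circle(B,7.00) ∩ circle(D,10.00): a=1.5868, h=6.8178
  candidates: C₊=(-1.3566,7.7197) cross=60.694; C₋=(-3.1478,-5.7977) cross=-60.694
  mode - wants cross < 0 → take C=(-3.1478,-5.7977) (cross=-60.694)
ex = (C−B)/|BC| = (0.0968,-0.9953); ey = (0.9953,0.0968)
P = B + 0.93·ex + -1.08·ey = (-4.8102,0.1393)

-4.81 0.14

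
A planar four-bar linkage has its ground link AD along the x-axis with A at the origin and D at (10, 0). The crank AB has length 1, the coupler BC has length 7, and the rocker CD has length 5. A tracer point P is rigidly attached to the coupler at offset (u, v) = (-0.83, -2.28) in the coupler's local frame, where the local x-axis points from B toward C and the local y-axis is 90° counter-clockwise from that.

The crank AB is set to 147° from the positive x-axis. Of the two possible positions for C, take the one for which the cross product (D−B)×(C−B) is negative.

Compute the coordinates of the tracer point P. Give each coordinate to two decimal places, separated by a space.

-2.52 -1.20

A=(0,0), D=(10.00,0)
B = A + 1.00·(cos147°, sin147°) = (-0.8387, 0.5446)
|BD| = 10.8523
circle(B,7.00) ∩ circle(D,5.00): a=6.5319, h=2.5167
  candidates: C₊=(5.8113,2.7304) cross=27.312; C₋=(5.5587,-2.2967) cross=-27.312
  mode - wants cross < 0 → take C=(5.5587,-2.2967) (cross=-27.312)
ex = (C−B)/|BC| = (0.9139,-0.4059); ey = (0.4059,0.9139)
P = B + -0.83·ex + -2.28·ey = (-2.5227,-1.2022)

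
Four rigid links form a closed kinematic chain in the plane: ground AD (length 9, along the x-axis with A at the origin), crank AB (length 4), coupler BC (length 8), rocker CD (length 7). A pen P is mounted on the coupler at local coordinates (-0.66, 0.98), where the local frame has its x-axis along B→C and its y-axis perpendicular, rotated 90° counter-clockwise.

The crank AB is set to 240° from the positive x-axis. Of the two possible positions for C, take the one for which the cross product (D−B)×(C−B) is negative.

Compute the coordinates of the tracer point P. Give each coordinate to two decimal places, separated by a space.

A=(0,0), D=(9.00,0)
B = A + 4.00·(cos240°, sin240°) = (-2.0000, -3.4641)
|BD| = 11.5326
circle(B,8.00) ∩ circle(D,7.00): a=6.4166, h=4.7778
  candidates: C₊=(2.6852,3.0204) cross=55.100; C₋=(5.5554,-6.0938) cross=-55.100
  mode - wants cross < 0 → take C=(5.5554,-6.0938) (cross=-55.100)
ex = (C−B)/|BC| = (0.9444,-0.3287); ey = (0.3287,0.9444)
P = B + -0.66·ex + 0.98·ey = (-2.3012,-2.3216)

-2.30 -2.32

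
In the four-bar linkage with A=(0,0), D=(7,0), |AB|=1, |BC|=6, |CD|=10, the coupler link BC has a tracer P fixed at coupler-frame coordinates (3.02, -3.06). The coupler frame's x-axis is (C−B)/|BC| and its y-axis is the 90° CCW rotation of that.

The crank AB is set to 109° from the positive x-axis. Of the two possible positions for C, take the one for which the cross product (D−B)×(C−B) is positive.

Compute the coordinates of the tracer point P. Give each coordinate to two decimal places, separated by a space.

2.80 3.90

A=(0,0), D=(7.00,0)
B = A + 1.00·(cos109°, sin109°) = (-0.3256, 0.9455)
|BD| = 7.3863
circle(B,6.00) ∩ circle(D,10.00): a=-0.6392, h=5.9659
  candidates: C₊=(-0.1958,6.9441) cross=44.066; C₋=(-1.7232,-4.8894) cross=-44.066
  mode + wants cross > 0 → take C=(-0.1958,6.9441) (cross=44.066)
ex = (C−B)/|BC| = (0.0216,0.9998); ey = (-0.9998,0.0216)
P = B + 3.02·ex + -3.06·ey = (2.7990,3.8986)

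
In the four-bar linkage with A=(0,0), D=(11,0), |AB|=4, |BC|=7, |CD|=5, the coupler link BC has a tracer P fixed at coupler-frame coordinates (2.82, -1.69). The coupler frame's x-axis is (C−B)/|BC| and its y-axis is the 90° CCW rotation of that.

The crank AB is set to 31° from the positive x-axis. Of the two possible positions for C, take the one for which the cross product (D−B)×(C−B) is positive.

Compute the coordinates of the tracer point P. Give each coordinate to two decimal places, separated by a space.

A=(0,0), D=(11.00,0)
B = A + 4.00·(cos31°, sin31°) = (3.4287, 2.0602)
|BD| = 7.8466
circle(B,7.00) ∩ circle(D,5.00): a=5.4526, h=4.3896
  candidates: C₊=(9.8425,4.8642) cross=34.444; C₋=(7.5375,-3.6071) cross=-34.444
  mode + wants cross > 0 → take C=(9.8425,4.8642) (cross=34.444)
ex = (C−B)/|BC| = (0.9163,0.4006); ey = (-0.4006,0.9163)
P = B + 2.82·ex + -1.69·ey = (6.6895,1.6413)

6.69 1.64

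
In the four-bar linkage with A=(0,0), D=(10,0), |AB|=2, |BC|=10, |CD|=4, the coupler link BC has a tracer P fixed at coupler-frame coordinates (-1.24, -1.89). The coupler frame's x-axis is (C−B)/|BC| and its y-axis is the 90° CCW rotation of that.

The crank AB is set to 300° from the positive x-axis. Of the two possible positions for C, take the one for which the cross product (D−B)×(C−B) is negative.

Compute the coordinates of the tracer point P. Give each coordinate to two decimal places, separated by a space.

A=(0,0), D=(10.00,0)
B = A + 2.00·(cos300°, sin300°) = (1.0000, -1.7321)
|BD| = 9.1652
circle(B,10.00) ∩ circle(D,4.00): a=9.1652, h=4.0000
  candidates: C₊=(9.2441,3.9279) cross=36.661; C₋=(10.7559,-3.9279) cross=-36.661
  mode - wants cross < 0 → take C=(10.7559,-3.9279) (cross=-36.661)
ex = (C−B)/|BC| = (0.9756,-0.2196); ey = (0.2196,0.9756)
P = B + -1.24·ex + -1.89·ey = (-0.6248,-3.3036)

-0.62 -3.30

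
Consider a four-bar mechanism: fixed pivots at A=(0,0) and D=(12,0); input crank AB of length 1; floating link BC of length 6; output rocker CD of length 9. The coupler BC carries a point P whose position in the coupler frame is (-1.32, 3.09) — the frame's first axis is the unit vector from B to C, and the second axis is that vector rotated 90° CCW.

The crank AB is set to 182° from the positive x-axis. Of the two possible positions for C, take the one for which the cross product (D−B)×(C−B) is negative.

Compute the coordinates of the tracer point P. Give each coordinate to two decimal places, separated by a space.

-0.18 3.22

A=(0,0), D=(12.00,0)
B = A + 1.00·(cos182°, sin182°) = (-0.9994, -0.0349)
|BD| = 12.9994
circle(B,6.00) ∩ circle(D,9.00): a=4.7689, h=3.6411
  candidates: C₊=(3.7597,3.6190) cross=47.333; C₋=(3.7792,-3.6632) cross=-47.333
  mode - wants cross < 0 → take C=(3.7792,-3.6632) (cross=-47.333)
ex = (C−B)/|BC| = (0.7964,-0.6047); ey = (0.6047,0.7964)
P = B + -1.32·ex + 3.09·ey = (-0.1821,3.2243)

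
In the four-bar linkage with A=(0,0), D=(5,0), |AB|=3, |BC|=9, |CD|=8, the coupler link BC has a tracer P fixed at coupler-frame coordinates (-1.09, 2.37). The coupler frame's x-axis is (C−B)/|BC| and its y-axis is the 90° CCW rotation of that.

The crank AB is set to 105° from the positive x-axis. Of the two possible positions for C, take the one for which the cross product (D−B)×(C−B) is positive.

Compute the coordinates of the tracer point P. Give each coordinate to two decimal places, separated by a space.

A=(0,0), D=(5.00,0)
B = A + 3.00·(cos105°, sin105°) = (-0.7765, 2.8978)
|BD| = 6.4626
circle(B,9.00) ∩ circle(D,8.00): a=4.5465, h=7.7672
  candidates: C₊=(6.7702,7.8017) cross=50.196; C₋=(-0.1954,-6.0834) cross=-50.196
  mode + wants cross > 0 → take C=(6.7702,7.8017) (cross=50.196)
ex = (C−B)/|BC| = (0.8385,0.5449); ey = (-0.5449,0.8385)
P = B + -1.09·ex + 2.37·ey = (-2.9818,4.2911)

-2.98 4.29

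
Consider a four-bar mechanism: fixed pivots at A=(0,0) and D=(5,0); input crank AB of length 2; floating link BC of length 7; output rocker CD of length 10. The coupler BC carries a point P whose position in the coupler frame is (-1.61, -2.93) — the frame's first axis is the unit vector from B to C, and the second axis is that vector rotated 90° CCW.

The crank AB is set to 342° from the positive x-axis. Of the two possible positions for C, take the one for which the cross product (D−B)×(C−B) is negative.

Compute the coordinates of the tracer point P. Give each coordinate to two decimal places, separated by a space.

A=(0,0), D=(5.00,0)
B = A + 2.00·(cos342°, sin342°) = (1.9021, -0.6180)
|BD| = 3.1589
circle(B,7.00) ∩ circle(D,10.00): a=-6.4929, h=2.6158
  candidates: C₊=(-4.9771,0.6769) cross=8.263; C₋=(-3.9535,-4.4536) cross=-8.263
  mode - wants cross < 0 → take C=(-3.9535,-4.4536) (cross=-8.263)
ex = (C−B)/|BC| = (-0.8365,-0.5479); ey = (0.5479,-0.8365)
P = B + -1.61·ex + -2.93·ey = (1.6434,2.7151)

1.64 2.72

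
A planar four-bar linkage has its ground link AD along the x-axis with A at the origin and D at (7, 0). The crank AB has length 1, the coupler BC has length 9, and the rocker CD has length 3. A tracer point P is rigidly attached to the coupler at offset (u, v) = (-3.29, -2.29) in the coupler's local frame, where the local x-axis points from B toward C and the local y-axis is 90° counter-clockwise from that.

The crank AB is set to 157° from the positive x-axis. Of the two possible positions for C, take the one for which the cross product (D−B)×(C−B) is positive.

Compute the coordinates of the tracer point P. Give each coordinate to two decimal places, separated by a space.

-3.44 -2.73

A=(0,0), D=(7.00,0)
B = A + 1.00·(cos157°, sin157°) = (-0.9205, 0.3907)
|BD| = 7.9301
circle(B,9.00) ∩ circle(D,3.00): a=8.5047, h=2.9445
  candidates: C₊=(7.7190,2.9126) cross=23.350; C₋=(7.4288,-2.9692) cross=-23.350
  mode + wants cross > 0 → take C=(7.7190,2.9126) (cross=23.350)
ex = (C−B)/|BC| = (0.9599,0.2802); ey = (-0.2802,0.9599)
P = B + -3.29·ex + -2.29·ey = (-3.4370,-2.7294)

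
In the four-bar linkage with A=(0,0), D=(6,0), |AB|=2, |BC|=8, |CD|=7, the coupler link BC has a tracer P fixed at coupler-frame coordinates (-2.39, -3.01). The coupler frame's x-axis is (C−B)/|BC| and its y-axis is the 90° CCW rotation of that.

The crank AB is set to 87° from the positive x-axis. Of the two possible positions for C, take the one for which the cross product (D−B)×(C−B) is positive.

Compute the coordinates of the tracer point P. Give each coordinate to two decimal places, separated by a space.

0.12 -1.85

A=(0,0), D=(6.00,0)
B = A + 2.00·(cos87°, sin87°) = (0.1047, 1.9973)
|BD| = 6.2245
circle(B,8.00) ∩ circle(D,7.00): a=4.3172, h=6.7351
  candidates: C₊=(6.3547,6.9910) cross=41.923; C₋=(2.0324,-5.7670) cross=-41.923
  mode + wants cross > 0 → take C=(6.3547,6.9910) (cross=41.923)
ex = (C−B)/|BC| = (0.7812,0.6242); ey = (-0.6242,0.7812)
P = B + -2.39·ex + -3.01·ey = (0.1164,-1.8462)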